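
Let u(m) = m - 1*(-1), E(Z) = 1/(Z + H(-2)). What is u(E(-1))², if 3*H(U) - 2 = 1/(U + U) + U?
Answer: 1/169 ≈ 0.0059172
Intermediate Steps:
H(U) = ⅔ + U/3 + 1/(6*U) (H(U) = ⅔ + (1/(U + U) + U)/3 = ⅔ + (1/(2*U) + U)/3 = ⅔ + (U + 1/(2*U))/3 = ⅔ + (U/3 + 1/(6*U)) = ⅔ + U/3 + 1/(6*U))
E(Z) = 1/(-1/12 + Z) (E(Z) = 1/(Z + (⅙)*(1 + 2*(-2)*(2 - 2))/(-2)) = 1/(Z + (⅙)*(-½)*(1 + 2*(-2)*0)) = 1/(Z + (⅙)*(-½)*(1 + 0)) = 1/(Z + (⅙)*(-½)*1) = 1/(Z - 1/12) = 1/(-1/12 + Z))
u(m) = 1 + m (u(m) = m + 1 = 1 + m)
u(E(-1))² = (1 + 12/(-1 + 12*(-1)))² = (1 + 12/(-1 - 12))² = (1 + 12/(-13))² = (1 + 12*(-1/13))² = (1 - 12/13)² = (1/13)² = 1/169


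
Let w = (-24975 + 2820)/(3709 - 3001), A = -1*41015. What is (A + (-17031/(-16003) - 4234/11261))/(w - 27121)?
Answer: 1744318532004016/1154773657086803 ≈ 1.5105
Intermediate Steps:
A = -41015
w = -7385/236 (w = -22155/708 = -22155*1/708 = -7385/236 ≈ -31.292)
(A + (-17031/(-16003) - 4234/11261))/(w - 27121) = (-41015 + (-17031/(-16003) - 4234/11261))/(-7385/236 - 27121) = (-41015 + (-17031*(-1/16003) - 4234*1/11261))/(-6407941/236) = (-41015 + (17031/16003 - 4234/11261))*(-236/6407941) = (-41015 + 124029389/180209783)*(-236/6407941) = -7391180220356/180209783*(-236/6407941) = 1744318532004016/1154773657086803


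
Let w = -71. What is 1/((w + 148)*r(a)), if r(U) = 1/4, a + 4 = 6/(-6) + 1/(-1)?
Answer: 4/77 ≈ 0.051948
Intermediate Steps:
a = -6 (a = -4 + (6/(-6) + 1/(-1)) = -4 + (6*(-⅙) + 1*(-1)) = -4 + (-1 - 1) = -4 - 2 = -6)
r(U) = ¼
1/((w + 148)*r(a)) = 1/((-71 + 148)*(¼)) = 1/(77*(¼)) = 1/(77/4) = 4/77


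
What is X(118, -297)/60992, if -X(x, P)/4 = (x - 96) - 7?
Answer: -15/15248 ≈ -0.00098374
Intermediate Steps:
X(x, P) = 412 - 4*x (X(x, P) = -4*((x - 96) - 7) = -4*((-96 + x) - 7) = -4*(-103 + x) = 412 - 4*x)
X(118, -297)/60992 = (412 - 4*118)/60992 = (412 - 472)*(1/60992) = -60*1/60992 = -15/15248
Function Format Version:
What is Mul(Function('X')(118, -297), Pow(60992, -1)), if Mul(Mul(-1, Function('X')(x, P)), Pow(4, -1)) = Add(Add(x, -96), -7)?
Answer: Rational(-15, 15248) ≈ -0.00098374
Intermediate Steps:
Function('X')(x, P) = Add(412, Mul(-4, x)) (Function('X')(x, P) = Mul(-4, Add(Add(x, -96), -7)) = Mul(-4, Add(Add(-96, x), -7)) = Mul(-4, Add(-103, x)) = Add(412, Mul(-4, x)))
Mul(Function('X')(118, -297), Pow(60992, -1)) = Mul(Add(412, Mul(-4, 118)), Pow(60992, -1)) = Mul(Add(412, -472), Rational(1, 60992)) = Mul(-60, Rational(1, 60992)) = Rational(-15, 15248)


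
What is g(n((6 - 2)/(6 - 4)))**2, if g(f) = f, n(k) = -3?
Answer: 9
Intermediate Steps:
g(n((6 - 2)/(6 - 4)))**2 = (-3)**2 = 9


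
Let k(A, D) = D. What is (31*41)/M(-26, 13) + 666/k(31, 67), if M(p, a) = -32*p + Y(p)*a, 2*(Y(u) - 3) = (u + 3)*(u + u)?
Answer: 5842727/579215 ≈ 10.087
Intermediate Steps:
Y(u) = 3 + u*(3 + u) (Y(u) = 3 + ((u + 3)*(u + u))/2 = 3 + ((3 + u)*(2*u))/2 = 3 + (2*u*(3 + u))/2 = 3 + u*(3 + u))
M(p, a) = -32*p + a*(3 + p² + 3*p) (M(p, a) = -32*p + (3 + p² + 3*p)*a = -32*p + a*(3 + p² + 3*p))
(31*41)/M(-26, 13) + 666/k(31, 67) = (31*41)/(-32*(-26) + 13*(3 + (-26)² + 3*(-26))) + 666/67 = 1271/(832 + 13*(3 + 676 - 78)) + 666*(1/67) = 1271/(832 + 13*601) + 666/67 = 1271/(832 + 7813) + 666/67 = 1271/8645 + 666/67 = 5842727/579215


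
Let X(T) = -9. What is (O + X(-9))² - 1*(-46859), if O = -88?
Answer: 56268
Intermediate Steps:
(O + X(-9))² - 1*(-46859) = (-88 - 9)² - 1*(-46859) = (-97)² + 46859 = 9409 + 46859 = 56268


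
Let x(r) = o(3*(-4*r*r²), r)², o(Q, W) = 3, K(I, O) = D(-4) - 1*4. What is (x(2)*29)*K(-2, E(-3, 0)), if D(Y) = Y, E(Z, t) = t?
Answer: -2088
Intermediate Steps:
K(I, O) = -8 (K(I, O) = -4 - 1*4 = -4 - 4 = -8)
x(r) = 9 (x(r) = 3² = 9)
(x(2)*29)*K(-2, E(-3, 0)) = (9*29)*(-8) = 261*(-8) = -2088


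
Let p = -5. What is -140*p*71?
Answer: 49700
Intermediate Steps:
-140*p*71 = -140*(-5)*71 = 700*71 = 49700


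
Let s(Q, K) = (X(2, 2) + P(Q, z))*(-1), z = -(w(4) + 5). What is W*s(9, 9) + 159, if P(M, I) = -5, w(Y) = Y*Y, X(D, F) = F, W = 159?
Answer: 636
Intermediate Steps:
w(Y) = Y²
z = -21 (z = -(4² + 5) = -(16 + 5) = -1*21 = -21)
s(Q, K) = 3 (s(Q, K) = (2 - 5)*(-1) = -3*(-1) = 3)
W*s(9, 9) + 159 = 159*3 + 159 = 477 + 159 = 636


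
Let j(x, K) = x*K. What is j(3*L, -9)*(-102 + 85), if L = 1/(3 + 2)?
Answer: 459/5 ≈ 91.800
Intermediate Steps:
L = ⅕ (L = 1/5 = ⅕ ≈ 0.20000)
j(x, K) = K*x
j(3*L, -9)*(-102 + 85) = (-27/5)*(-102 + 85) = -9*⅗*(-17) = -27/5*(-17) = 459/5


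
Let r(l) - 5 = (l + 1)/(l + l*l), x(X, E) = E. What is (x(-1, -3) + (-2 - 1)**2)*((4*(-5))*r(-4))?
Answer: -570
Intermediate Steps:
r(l) = 5 + (1 + l)/(l + l**2) (r(l) = 5 + (l + 1)/(l + l*l) = 5 + (1 + l)/(l + l**2))
(x(-1, -3) + (-2 - 1)**2)*((4*(-5))*r(-4)) = (-3 + (-2 - 1)**2)*((4*(-5))*(5 + 1/(-4))) = (-3 + (-3)**2)*(-20*(5 - 1/4)) = (-3 + 9)*(-20*19/4) = 6*(-95) = -570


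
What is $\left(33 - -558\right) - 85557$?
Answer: $-84966$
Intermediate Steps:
$\left(33 - -558\right) - 85557 = \left(33 + 558\right) - 85557 = 591 - 85557 = -84966$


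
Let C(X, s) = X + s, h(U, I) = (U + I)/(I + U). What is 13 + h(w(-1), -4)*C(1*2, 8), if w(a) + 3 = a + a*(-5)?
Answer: 23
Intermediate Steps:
w(a) = -3 - 4*a (w(a) = -3 + (a + a*(-5)) = -3 + (a - 5*a) = -3 - 4*a)
h(U, I) = 1 (h(U, I) = (I + U)/(I + U) = 1)
13 + h(w(-1), -4)*C(1*2, 8) = 13 + 1*(1*2 + 8) = 13 + 1*(2 + 8) = 13 + 1*10 = 13 + 10 = 23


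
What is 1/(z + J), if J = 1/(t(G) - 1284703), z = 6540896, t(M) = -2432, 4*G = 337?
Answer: 1287135/8419016172959 ≈ 1.5288e-7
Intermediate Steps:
G = 337/4 (G = (¼)*337 = 337/4 ≈ 84.250)
J = -1/1287135 (J = 1/(-2432 - 1284703) = 1/(-1287135) = -1/1287135 ≈ -7.7692e-7)
1/(z + J) = 1/(6540896 - 1/1287135) = 1/(8419016172959/1287135) = 1287135/8419016172959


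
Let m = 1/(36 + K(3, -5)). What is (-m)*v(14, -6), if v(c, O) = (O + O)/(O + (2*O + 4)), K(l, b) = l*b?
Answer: -2/49 ≈ -0.040816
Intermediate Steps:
K(l, b) = b*l
m = 1/21 (m = 1/(36 - 5*3) = 1/(36 - 15) = 1/21 ≈ 0.047619)
v(c, O) = 2*O/(4 + 3*O) (v(c, O) = (2*O)/(O + (4 + 2*O)) = (2*O)/(4 + 3*O) = 2*O/(4 + 3*O))
(-m)*v(14, -6) = (-1*1/21)*(2*(-6)/(4 + 3*(-6))) = -2*(-6)/(21*(4 - 18)) = -2*(-6)/(21*(-14)) = -2*(-6)*(-1)/(21*14) = -1/21*6/7 = -2/49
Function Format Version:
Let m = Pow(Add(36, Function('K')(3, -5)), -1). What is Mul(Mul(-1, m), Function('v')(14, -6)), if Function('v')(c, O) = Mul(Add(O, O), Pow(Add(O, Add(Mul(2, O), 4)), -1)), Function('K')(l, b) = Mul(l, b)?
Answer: Rational(-2, 49) ≈ -0.040816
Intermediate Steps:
Function('K')(l, b) = Mul(b, l)
m = Rational(1, 21) (m = Pow(Add(36, Mul(-5, 3)), -1) = Pow(Add(36, -15), -1) = Pow(21, -1) = Rational(1, 21) ≈ 0.047619)
Function('v')(c, O) = Mul(2, O, Pow(Add(4, Mul(3, O)), -1)) (Function('v')(c, O) = Mul(Mul(2, O), Pow(Add(O, Add(4, Mul(2, O))), -1)) = Mul(Mul(2, O), Pow(Add(4, Mul(3, O)), -1)) = Mul(2, O, Pow(Add(4, Mul(3, O)), -1)))
Mul(Mul(-1, m), Function('v')(14, -6)) = Mul(Mul(-1, Rational(1, 21)), Mul(2, -6, Pow(Add(4, Mul(3, -6)), -1))) = Mul(Rational(-1, 21), Mul(2, -6, Pow(Add(4, -18), -1))) = Mul(Rational(-1, 21), Mul(2, -6, Pow(-14, -1))) = Mul(Rational(-1, 21), Mul(2, -6, Rational(-1, 14))) = Mul(Rational(-1, 21), Rational(6, 7)) = Rational(-2, 49)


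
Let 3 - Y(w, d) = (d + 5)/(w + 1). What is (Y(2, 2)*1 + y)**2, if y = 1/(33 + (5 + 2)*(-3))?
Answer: 9/16 ≈ 0.56250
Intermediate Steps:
Y(w, d) = 3 - (5 + d)/(1 + w) (Y(w, d) = 3 - (d + 5)/(w + 1) = 3 - (5 + d)/(1 + w))
y = 1/12 (y = 1/(33 + 7*(-3)) = 1/(33 - 21) = 1/12 ≈ 0.083333)
(Y(2, 2)*1 + y)**2 = (((-2 - 1*2 + 3*2)/(1 + 2))*1 + 1/12)**2 = (((-2 - 2 + 6)/3)*1 + 1/12)**2 = (((1/3)*2)*1 + 1/12)**2 = ((2/3)*1 + 1/12)**2 = (2/3 + 1/12)**2 = (3/4)**2 = 9/16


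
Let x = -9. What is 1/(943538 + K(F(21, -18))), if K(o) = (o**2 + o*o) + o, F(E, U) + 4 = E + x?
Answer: 1/943674 ≈ 1.0597e-6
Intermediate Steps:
F(E, U) = -13 + E (F(E, U) = -4 + (E - 9) = -4 + (-9 + E) = -13 + E)
K(o) = o + 2*o**2 (K(o) = (o**2 + o**2) + o = 2*o**2 + o = o + 2*o**2)
1/(943538 + K(F(21, -18))) = 1/(943538 + (-13 + 21)*(1 + 2*(-13 + 21))) = 1/(943538 + 8*(1 + 2*8)) = 1/(943538 + 8*(1 + 16)) = 1/(943538 + 8*17) = 1/(943538 + 136) = 1/943674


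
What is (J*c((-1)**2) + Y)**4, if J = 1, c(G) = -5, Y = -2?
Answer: 2401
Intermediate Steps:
(J*c((-1)**2) + Y)**4 = (1*(-5) - 2)**4 = (-5 - 2)**4 = (-7)**4 = 2401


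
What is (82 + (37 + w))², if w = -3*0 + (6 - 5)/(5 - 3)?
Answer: 57121/4 ≈ 14280.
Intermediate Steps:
w = ½ (w = 0 + 1/2 = 0 + 1*(½) = 0 + ½ = ½ ≈ 0.50000)
(82 + (37 + w))² = (82 + (37 + ½))² = (82 + 75/2)² = (239/2)² = 57121/4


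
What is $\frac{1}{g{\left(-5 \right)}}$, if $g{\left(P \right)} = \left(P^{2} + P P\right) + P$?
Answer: $\frac{1}{45} \approx 0.022222$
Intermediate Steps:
$g{\left(P \right)} = P + 2 P^{2}$ ($g{\left(P \right)} = \left(P^{2} + P^{2}\right) + P = 2 P^{2} + P = P + 2 P^{2}$)
$\frac{1}{g{\left(-5 \right)}} = \frac{1}{\left(-5\right) \left(1 + 2 \left(-5\right)\right)} = \frac{1}{\left(-5\right) \left(1 - 10\right)} = \frac{1}{\left(-5\right) \left(-9\right)} = \frac{1}{45}$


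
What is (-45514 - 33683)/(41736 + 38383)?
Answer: -79197/80119 ≈ -0.98849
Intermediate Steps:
(-45514 - 33683)/(41736 + 38383) = -79197/80119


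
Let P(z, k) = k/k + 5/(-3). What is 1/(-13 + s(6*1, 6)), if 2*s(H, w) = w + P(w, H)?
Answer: -3/31 ≈ -0.096774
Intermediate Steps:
P(z, k) = -2/3 (P(z, k) = 1 + 5*(-1/3) = 1 - 5/3 = -2/3)
s(H, w) = -1/3 + w/2 (s(H, w) = (w - 2/3)/2 = (-2/3 + w)/2 = -1/3 + w/2)
1/(-13 + s(6*1, 6)) = 1/(-13 + (-1/3 + (1/2)*6)) = 1/(-13 + (-1/3 + 3)) = 1/(-13 + 8/3) = 1/(-31/3) = -3/31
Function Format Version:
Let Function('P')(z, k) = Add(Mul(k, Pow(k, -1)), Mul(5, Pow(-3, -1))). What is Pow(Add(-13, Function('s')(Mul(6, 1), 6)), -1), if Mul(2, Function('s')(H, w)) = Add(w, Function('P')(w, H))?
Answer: Rational(-3, 31) ≈ -0.096774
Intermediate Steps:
Function('P')(z, k) = Rational(-2, 3) (Function('P')(z, k) = Add(1, Mul(5, Rational(-1, 3))) = Add(1, Rational(-5, 3)) = Rational(-2, 3))
Function('s')(H, w) = Add(Rational(-1, 3), Mul(Rational(1, 2), w)) (Function('s')(H, w) = Mul(Rational(1, 2), Add(w, Rational(-2, 3))) = Mul(Rational(1, 2), Add(Rational(-2, 3), w)) = Add(Rational(-1, 3), Mul(Rational(1, 2), w)))
Pow(Add(-13, Function('s')(Mul(6, 1), 6)), -1) = Pow(Add(-13, Add(Rational(-1, 3), Mul(Rational(1, 2), 6))), -1) = Pow(Add(-13, Add(Rational(-1, 3), 3)), -1) = Pow(Add(-13, Rational(8, 3)), -1) = Pow(Rational(-31, 3), -1) = Rational(-3, 31)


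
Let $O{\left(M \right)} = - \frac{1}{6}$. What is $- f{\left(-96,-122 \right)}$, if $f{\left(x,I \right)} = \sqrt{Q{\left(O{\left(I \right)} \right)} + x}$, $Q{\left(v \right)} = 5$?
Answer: $- i \sqrt{91} \approx - 9.5394 i$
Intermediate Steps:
$O{\left(M \right)} = - \frac{1}{6}$ ($O{\left(M \right)} = \left(-1\right) \frac{1}{6} = - \frac{1}{6}$)
$f{\left(x,I \right)} = \sqrt{5 + x}$
$- f{\left(-96,-122 \right)} = - \sqrt{5 - 96} = - \sqrt{-91} = - i \sqrt{91}$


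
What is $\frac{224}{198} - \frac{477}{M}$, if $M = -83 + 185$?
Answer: $- \frac{11933}{3366} \approx -3.5452$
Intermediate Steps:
$M = 102$
$\frac{224}{198} - \frac{477}{M} = \frac{224}{198} - \frac{477}{102} = 224 \cdot \frac{1}{198} - \frac{159}{34} = \frac{112}{99} - \frac{159}{34} = - \frac{11933}{3366}$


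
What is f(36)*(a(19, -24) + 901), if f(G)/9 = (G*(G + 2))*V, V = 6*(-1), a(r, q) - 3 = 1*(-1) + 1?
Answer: -66780288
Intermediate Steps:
a(r, q) = 3 (a(r, q) = 3 + (1*(-1) + 1) = 3 + (-1 + 1) = 3 + 0 = 3)
V = -6
f(G) = -54*G*(2 + G) (f(G) = 9*((G*(G + 2))*(-6)) = 9*((G*(2 + G))*(-6)) = 9*(-6*G*(2 + G)) = -54*G*(2 + G))
f(36)*(a(19, -24) + 901) = (-54*36*(2 + 36))*(3 + 901) = -54*36*38*904 = -73872*904 = -66780288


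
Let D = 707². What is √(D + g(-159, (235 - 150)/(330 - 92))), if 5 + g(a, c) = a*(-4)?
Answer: 16*√1955 ≈ 707.45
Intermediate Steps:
g(a, c) = -5 - 4*a (g(a, c) = -5 + a*(-4) = -5 - 4*a)
D = 499849
√(D + g(-159, (235 - 150)/(330 - 92))) = √(499849 + (-5 - 4*(-159))) = √(499849 + (-5 + 636)) = √(499849 + 631) = √500480 = 16*√1955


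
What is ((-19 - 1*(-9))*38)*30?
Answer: -11400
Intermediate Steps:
((-19 - 1*(-9))*38)*30 = ((-19 + 9)*38)*30 = -10*38*30 = -380*30 = -11400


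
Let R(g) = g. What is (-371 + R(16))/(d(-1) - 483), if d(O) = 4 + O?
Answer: 71/96 ≈ 0.73958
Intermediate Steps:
(-371 + R(16))/(d(-1) - 483) = (-371 + 16)/((4 - 1) - 483) = -355/(3 - 483) = -355/(-480) = -355*(-1/480) = 71/96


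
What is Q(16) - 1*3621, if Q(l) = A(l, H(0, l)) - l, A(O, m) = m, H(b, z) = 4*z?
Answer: -3573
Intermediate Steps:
Q(l) = 3*l (Q(l) = 4*l - l = 3*l)
Q(16) - 1*3621 = 3*16 - 1*3621 = 48 - 3621 = -3573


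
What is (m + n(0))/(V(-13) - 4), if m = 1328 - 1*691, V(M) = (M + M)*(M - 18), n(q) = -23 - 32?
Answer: 291/401 ≈ 0.72569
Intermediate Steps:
n(q) = -55
V(M) = 2*M*(-18 + M) (V(M) = (2*M)*(-18 + M) = 2*M*(-18 + M))
m = 637 (m = 1328 - 691 = 637)
(m + n(0))/(V(-13) - 4) = (637 - 55)/(2*(-13)*(-18 - 13) - 4) = 582/(2*(-13)*(-31) - 4) = 582/(806 - 4) = 582/802 = 582*(1/802) = 291/401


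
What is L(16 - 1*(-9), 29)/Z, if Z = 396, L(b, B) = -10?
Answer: -5/198 ≈ -0.025253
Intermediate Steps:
L(16 - 1*(-9), 29)/Z = -10/396 = -10*1/396 = -5/198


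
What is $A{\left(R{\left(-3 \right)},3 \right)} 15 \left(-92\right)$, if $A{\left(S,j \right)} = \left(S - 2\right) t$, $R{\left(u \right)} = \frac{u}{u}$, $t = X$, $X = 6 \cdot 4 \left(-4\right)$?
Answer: $-132480$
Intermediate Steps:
$X = -96$ ($X = 24 \left(-4\right) = -96$)
$t = -96$
$R{\left(u \right)} = 1$
$A{\left(S,j \right)} = 192 - 96 S$ ($A{\left(S,j \right)} = \left(S - 2\right) \left(-96\right) = \left(-2 + S\right) \left(-96\right) = 192 - 96 S$)
$A{\left(R{\left(-3 \right)},3 \right)} 15 \left(-92\right) = \left(192 - 96\right) 15 \left(-92\right) = 96 \cdot 15 \left(-92\right) = 1440 \left(-92\right) = -132480$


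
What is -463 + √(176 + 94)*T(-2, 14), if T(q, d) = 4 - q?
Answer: -463 + 18*√30 ≈ -364.41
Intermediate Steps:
-463 + √(176 + 94)*T(-2, 14) = -463 + √(176 + 94)*(4 - 1*(-2)) = -463 + √270*(4 + 2) = -463 + (3*√30)*6 = -463 + 18*√30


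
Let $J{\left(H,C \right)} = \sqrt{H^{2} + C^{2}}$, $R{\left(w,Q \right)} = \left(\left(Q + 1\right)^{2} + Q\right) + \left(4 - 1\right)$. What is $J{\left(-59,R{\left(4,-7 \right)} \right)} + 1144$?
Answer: $1144 + \sqrt{4505} \approx 1211.1$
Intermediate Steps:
$R{\left(w,Q \right)} = 3 + Q + \left(1 + Q\right)^{2}$ ($R{\left(w,Q \right)} = \left(\left(1 + Q\right)^{2} + Q\right) + \left(4 - 1\right) = \left(Q + \left(1 + Q\right)^{2}\right) + 3 = 3 + Q + \left(1 + Q\right)^{2}$)
$J{\left(H,C \right)} = \sqrt{C^{2} + H^{2}}$
$J{\left(-59,R{\left(4,-7 \right)} \right)} + 1144 = \sqrt{\left(3 - 7 + \left(1 - 7\right)^{2}\right)^{2} + \left(-59\right)^{2}} + 1144 = \sqrt{\left(3 - 7 + \left(-6\right)^{2}\right)^{2} + 3481} + 1144 = \sqrt{\left(3 - 7 + 36\right)^{2} + 3481} + 1144 = \sqrt{32^{2} + 3481} + 1144 = \sqrt{1024 + 3481} + 1144 = \sqrt{4505} + 1144 = 1144 + \sqrt{4505}$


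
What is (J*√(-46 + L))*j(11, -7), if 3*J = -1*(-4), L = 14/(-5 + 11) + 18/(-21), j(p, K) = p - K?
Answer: 8*I*√19635/7 ≈ 160.14*I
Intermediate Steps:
L = 31/21 (L = 14/6 + 18*(-1/21) = 14*(⅙) - 6/7 = 7/3 - 6/7 = 31/21 ≈ 1.4762)
J = 4/3 (J = (-1*(-4))/3 = (⅓)*4 = 4/3 ≈ 1.3333)
(J*√(-46 + L))*j(11, -7) = (4*√(-46 + 31/21)/3)*(11 - 1*(-7)) = (4*√(-935/21)/3)*(11 + 7) = (4*(I*√19635/21)/3)*18 = (4*I*√19635/63)*18 = 8*I*√19635/7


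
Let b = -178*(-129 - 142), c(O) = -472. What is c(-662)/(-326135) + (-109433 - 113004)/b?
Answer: -72521722659/15732100130 ≈ -4.6098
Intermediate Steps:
b = 48238 (b = -178*(-271) = 48238)
c(-662)/(-326135) + (-109433 - 113004)/b = -472/(-326135) + (-109433 - 113004)/48238 = -472*(-1/326135) - 222437*1/48238 = 472/326135 - 222437/48238 = -72521722659/15732100130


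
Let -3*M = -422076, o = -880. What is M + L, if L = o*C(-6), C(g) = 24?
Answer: 119572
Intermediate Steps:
M = 140692 (M = -⅓*(-422076) = 140692)
L = -21120 (L = -880*24 = -21120)
M + L = 140692 - 21120 = 119572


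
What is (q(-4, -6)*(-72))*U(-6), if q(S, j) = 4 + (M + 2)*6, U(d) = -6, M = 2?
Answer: 12096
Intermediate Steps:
q(S, j) = 28 (q(S, j) = 4 + (2 + 2)*6 = 4 + 4*6 = 4 + 24 = 28)
(q(-4, -6)*(-72))*U(-6) = (28*(-72))*(-6) = -2016*(-6) = 12096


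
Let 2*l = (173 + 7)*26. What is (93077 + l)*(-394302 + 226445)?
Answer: -16016411369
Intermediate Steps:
l = 2340 (l = ((173 + 7)*26)/2 = (180*26)/2 = (½)*4680 = 2340)
(93077 + l)*(-394302 + 226445) = (93077 + 2340)*(-394302 + 226445) = 95417*(-167857) = -16016411369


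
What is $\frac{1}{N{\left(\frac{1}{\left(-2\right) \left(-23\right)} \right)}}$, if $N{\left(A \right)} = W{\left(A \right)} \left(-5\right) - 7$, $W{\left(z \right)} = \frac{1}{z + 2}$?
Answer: $- \frac{93}{881} \approx -0.10556$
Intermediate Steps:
$W{\left(z \right)} = \frac{1}{2 + z}$
$N{\left(A \right)} = -7 - \frac{5}{2 + A}$ ($N{\left(A \right)} = \frac{1}{2 + A} \left(-5\right) - 7 = - \frac{5}{2 + A} - 7 = -7 - \frac{5}{2 + A}$)
$\frac{1}{N{\left(\frac{1}{\left(-2\right) \left(-23\right)} \right)}} = \frac{1}{\frac{1}{2 + \frac{1}{\left(-2\right) \left(-23\right)}} \left(-19 - 7 \frac{1}{\left(-2\right) \left(-23\right)}\right)} = \frac{1}{\frac{1}{2 - - \frac{1}{46}} \left(-19 - 7 \left(\left(- \frac{1}{2}\right) \left(- \frac{1}{23}\right)\right)\right)} = \frac{1}{\frac{1}{2 + \frac{1}{46}} \left(-19 - \frac{7}{46}\right)} = \frac{1}{\frac{1}{\frac{93}{46}} \left(-19 - \frac{7}{46}\right)} = \frac{1}{\frac{46}{93} \left(- \frac{881}{46}\right)} = \frac{1}{- \frac{881}{93}} = - \frac{93}{881}$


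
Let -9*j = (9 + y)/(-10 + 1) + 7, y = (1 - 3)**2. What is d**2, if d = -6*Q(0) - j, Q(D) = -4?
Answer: 3976036/6561 ≈ 606.01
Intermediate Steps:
y = 4 (y = (-2)**2 = 4)
j = -50/81 (j = -((9 + 4)/(-10 + 1) + 7)/9 = -(13/(-9) + 7)/9 = -(13*(-1/9) + 7)/9 = -(-13/9 + 7)/9 = -1/9*50/9 = -50/81 ≈ -0.61728)
d = 1994/81 (d = -6*(-4) - 1*(-50/81) = 24 + 50/81 = 1994/81 ≈ 24.617)
d**2 = (1994/81)**2 = 3976036/6561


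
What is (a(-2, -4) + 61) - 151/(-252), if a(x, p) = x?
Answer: 15019/252 ≈ 59.599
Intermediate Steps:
(a(-2, -4) + 61) - 151/(-252) = (-2 + 61) - 151/(-252) = 59 - 151*(-1/252) = 59 + 151/252 = 15019/252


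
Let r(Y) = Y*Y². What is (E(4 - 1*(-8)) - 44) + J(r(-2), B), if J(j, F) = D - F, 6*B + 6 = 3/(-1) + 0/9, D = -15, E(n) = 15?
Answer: -85/2 ≈ -42.500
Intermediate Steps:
r(Y) = Y³
B = -3/2 (B = -1 + (3/(-1) + 0/9)/6 = -1 + (3*(-1) + 0*(⅑))/6 = -1 + (-3 + 0)/6 = -1 + (⅙)*(-3) = -1 - ½ = -3/2 ≈ -1.5000)
J(j, F) = -15 - F
(E(4 - 1*(-8)) - 44) + J(r(-2), B) = (15 - 44) + (-15 - 1*(-3/2)) = -29 + (-15 + 3/2) = -29 - 27/2 = -85/2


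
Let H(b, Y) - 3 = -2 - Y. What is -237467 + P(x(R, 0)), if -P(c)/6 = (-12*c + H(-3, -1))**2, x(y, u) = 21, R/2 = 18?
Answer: -612467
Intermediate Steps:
H(b, Y) = 1 - Y (H(b, Y) = 3 + (-2 - Y) = 1 - Y)
R = 36 (R = 2*18 = 36)
P(c) = -6*(2 - 12*c)**2 (P(c) = -6*(-12*c + (1 - 1*(-1)))**2 = -6*(-12*c + (1 + 1))**2 = -6*(-12*c + 2)**2 = -6*(2 - 12*c)**2)
-237467 + P(x(R, 0)) = -237467 - 24*(-1 + 6*21)**2 = -237467 - 24*(-1 + 126)**2 = -237467 - 24*125**2 = -237467 - 24*15625 = -237467 - 375000 = -612467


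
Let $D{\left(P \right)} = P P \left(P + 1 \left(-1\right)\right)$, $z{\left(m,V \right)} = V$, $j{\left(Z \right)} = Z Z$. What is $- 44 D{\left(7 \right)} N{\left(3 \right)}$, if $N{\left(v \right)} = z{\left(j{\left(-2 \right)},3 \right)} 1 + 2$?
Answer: $-64680$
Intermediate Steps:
$j{\left(Z \right)} = Z^{2}$
$N{\left(v \right)} = 5$ ($N{\left(v \right)} = 3 \cdot 1 + 2 = 3 + 2 = 5$)
$D{\left(P \right)} = P^{2} \left(-1 + P\right)$ ($D{\left(P \right)} = P^{2} \left(P - 1\right) = P^{2} \left(-1 + P\right)$)
$- 44 D{\left(7 \right)} N{\left(3 \right)} = - 44 \cdot 7^{2} \left(-1 + 7\right) 5 = - 44 \cdot 49 \cdot 6 \cdot 5 = \left(-44\right) 294 \cdot 5 = \left(-12936\right) 5 = -64680$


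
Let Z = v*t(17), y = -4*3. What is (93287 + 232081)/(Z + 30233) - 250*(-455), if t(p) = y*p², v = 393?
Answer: 151593275882/1332691 ≈ 1.1375e+5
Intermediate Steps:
y = -12
t(p) = -12*p²
Z = -1362924 (Z = 393*(-12*17²) = 393*(-12*289) = 393*(-3468) = -1362924)
(93287 + 232081)/(Z + 30233) - 250*(-455) = (93287 + 232081)/(-1362924 + 30233) - 250*(-455) = 325368/(-1332691) - 1*(-113750) = 325368*(-1/1332691) + 113750 = -325368/1332691 + 113750 = 151593275882/1332691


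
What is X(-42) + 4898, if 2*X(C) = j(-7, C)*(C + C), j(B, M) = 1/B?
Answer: 4904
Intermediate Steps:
X(C) = -C/7 (X(C) = ((C + C)/(-7))/2 = (-2*C/7)/2 = -C/7)
X(-42) + 4898 = -1/7*(-42) + 4898 = 6 + 4898 = 4904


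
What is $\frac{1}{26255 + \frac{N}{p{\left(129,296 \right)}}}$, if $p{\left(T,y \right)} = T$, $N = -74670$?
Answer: $\frac{43}{1104075} \approx 3.8947 \cdot 10^{-5}$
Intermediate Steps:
$\frac{1}{26255 + \frac{N}{p{\left(129,296 \right)}}} = \frac{1}{26255 - \frac{74670}{129}} = \frac{1}{26255 - \frac{24890}{43}} = \frac{1}{\frac{1104075}{43}} = \frac{43}{1104075}$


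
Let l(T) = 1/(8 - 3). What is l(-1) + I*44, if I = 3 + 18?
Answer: 4621/5 ≈ 924.20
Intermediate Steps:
I = 21
l(T) = 1/5
l(-1) + I*44 = 1/5 + 21*44 = 1/5 + 924 = 4621/5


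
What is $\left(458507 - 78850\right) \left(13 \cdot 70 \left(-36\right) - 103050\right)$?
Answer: $-51561217170$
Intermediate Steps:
$\left(458507 - 78850\right) \left(13 \cdot 70 \left(-36\right) - 103050\right) = 379657 \left(910 \left(-36\right) - 103050\right) = 379657 \left(-32760 - 103050\right) = 379657 \left(-135810\right) = -51561217170$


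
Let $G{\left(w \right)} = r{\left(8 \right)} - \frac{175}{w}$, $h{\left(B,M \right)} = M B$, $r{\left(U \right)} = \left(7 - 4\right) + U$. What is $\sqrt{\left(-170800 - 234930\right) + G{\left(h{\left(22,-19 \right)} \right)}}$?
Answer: $\frac{i \sqrt{70888773406}}{418} \approx 636.96 i$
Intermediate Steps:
$r{\left(U \right)} = 3 + U$
$h{\left(B,M \right)} = B M$
$G{\left(w \right)} = 11 - \frac{175}{w}$ ($G{\left(w \right)} = \left(3 + 8\right) - \frac{175}{w} = 11 - \frac{175}{w}$)
$\sqrt{\left(-170800 - 234930\right) + G{\left(h{\left(22,-19 \right)} \right)}} = \sqrt{\left(-170800 - 234930\right) + \left(11 - \frac{175}{22 \left(-19\right)}\right)} = \sqrt{\left(-170800 - 234930\right) + \left(11 - \frac{175}{-418}\right)} = \sqrt{-405730 + \left(11 - - \frac{175}{418}\right)} = \sqrt{-405730 + \left(11 + \frac{175}{418}\right)} = \sqrt{-405730 + \frac{4773}{418}} = \sqrt{- \frac{169590367}{418}} = \frac{i \sqrt{70888773406}}{418}$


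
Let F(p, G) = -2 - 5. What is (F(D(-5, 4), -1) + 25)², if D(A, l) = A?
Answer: 324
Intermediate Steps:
F(p, G) = -7
(F(D(-5, 4), -1) + 25)² = (-7 + 25)² = 18² = 324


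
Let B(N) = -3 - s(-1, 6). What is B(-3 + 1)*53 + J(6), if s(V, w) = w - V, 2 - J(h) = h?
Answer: -534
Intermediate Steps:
J(h) = 2 - h
B(N) = -10 (B(N) = -3 - (6 - 1*(-1)) = -3 - (6 + 1) = -3 - 1*7 = -3 - 7 = -10)
B(-3 + 1)*53 + J(6) = -10*53 + (2 - 1*6) = -530 + (2 - 6) = -530 - 4 = -534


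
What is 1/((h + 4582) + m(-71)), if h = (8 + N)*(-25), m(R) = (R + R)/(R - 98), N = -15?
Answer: 169/804075 ≈ 0.00021018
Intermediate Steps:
m(R) = 2*R/(-98 + R) (m(R) = (2*R)/(-98 + R) = 2*R/(-98 + R))
h = 175 (h = (8 - 15)*(-25) = -7*(-25) = 175)
1/((h + 4582) + m(-71)) = 1/((175 + 4582) + 2*(-71)/(-98 - 71)) = 1/(4757 + 2*(-71)/(-169)) = 1/(4757 + 2*(-71)*(-1/169)) = 1/(4757 + 142/169) = 1/(804075/169) = 169/804075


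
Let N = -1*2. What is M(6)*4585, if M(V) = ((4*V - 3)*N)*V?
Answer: -1155420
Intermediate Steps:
N = -2
M(V) = V*(6 - 8*V) (M(V) = ((4*V - 3)*(-2))*V = ((-3 + 4*V)*(-2))*V = (6 - 8*V)*V = V*(6 - 8*V))
M(6)*4585 = (2*6*(3 - 4*6))*4585 = (2*6*(3 - 24))*4585 = (2*6*(-21))*4585 = -252*4585 = -1155420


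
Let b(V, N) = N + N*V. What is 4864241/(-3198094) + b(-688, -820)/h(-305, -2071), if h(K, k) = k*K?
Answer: -254181574979/404018413114 ≈ -0.62913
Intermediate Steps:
h(K, k) = K*k
4864241/(-3198094) + b(-688, -820)/h(-305, -2071) = 4864241/(-3198094) + (-820*(1 - 688))/((-305*(-2071))) = 4864241*(-1/3198094) - 820*(-687)/631655 = -4864241/3198094 + 563340*(1/631655) = -4864241/3198094 + 112668/126331 = -254181574979/404018413114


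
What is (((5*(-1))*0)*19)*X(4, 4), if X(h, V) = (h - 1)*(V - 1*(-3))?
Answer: 0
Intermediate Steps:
X(h, V) = (-1 + h)*(3 + V) (X(h, V) = (-1 + h)*(V + 3) = (-1 + h)*(3 + V))
(((5*(-1))*0)*19)*X(4, 4) = (((5*(-1))*0)*19)*(-3 - 1*4 + 3*4 + 4*4) = (-5*0*19)*(-3 - 4 + 12 + 16) = (0*19)*21 = 0*21 = 0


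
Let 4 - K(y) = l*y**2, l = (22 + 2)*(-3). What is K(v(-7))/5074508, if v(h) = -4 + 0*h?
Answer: 289/1268627 ≈ 0.00022781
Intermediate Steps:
v(h) = -4 (v(h) = -4 + 0 = -4)
l = -72 (l = 24*(-3) = -72)
K(y) = 4 + 72*y**2 (K(y) = 4 - (-72)*y**2 = 4 + 72*y**2)
K(v(-7))/5074508 = (4 + 72*(-4)**2)/5074508 = (4 + 72*16)*(1/5074508) = (4 + 1152)*(1/5074508) = 1156*(1/5074508) = 289/1268627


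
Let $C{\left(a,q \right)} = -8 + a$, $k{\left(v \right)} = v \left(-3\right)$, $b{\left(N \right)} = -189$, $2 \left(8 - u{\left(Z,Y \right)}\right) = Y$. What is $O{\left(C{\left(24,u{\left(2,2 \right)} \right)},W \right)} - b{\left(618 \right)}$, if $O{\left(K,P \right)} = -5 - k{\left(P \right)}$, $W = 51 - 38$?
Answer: $223$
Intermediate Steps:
$u{\left(Z,Y \right)} = 8 - \frac{Y}{2}$
$k{\left(v \right)} = - 3 v$
$W = 13$ ($W = 51 - 38 = 13$)
$O{\left(K,P \right)} = -5 + 3 P$ ($O{\left(K,P \right)} = -5 - - 3 P = -5 + 3 P$)
$O{\left(C{\left(24,u{\left(2,2 \right)} \right)},W \right)} - b{\left(618 \right)} = \left(-5 + 3 \cdot 13\right) - -189 = \left(-5 + 39\right) + 189 = 34 + 189 = 223$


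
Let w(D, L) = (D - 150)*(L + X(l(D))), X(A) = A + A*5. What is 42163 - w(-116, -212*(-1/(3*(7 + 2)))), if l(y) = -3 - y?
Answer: 6064189/27 ≈ 2.2460e+5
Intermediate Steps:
X(A) = 6*A (X(A) = A + 5*A = 6*A)
w(D, L) = (-150 + D)*(-18 + L - 6*D) (w(D, L) = (D - 150)*(L + 6*(-3 - D)) = (-150 + D)*(L + (-18 - 6*D)) = (-150 + D)*(-18 + L - 6*D))
42163 - w(-116, -212*(-1/(3*(7 + 2)))) = 42163 - (2700 - (-31800)/((-3*(7 + 2))) - 6*(-116)² + 882*(-116) - (-24592)/((-3*(7 + 2)))) = 42163 - (2700 - (-31800)/((-3*9)) - 6*13456 - 102312 - (-24592)/((-3*9))) = 42163 - (2700 - (-31800)/(-27) - 80736 - 102312 - (-24592)/(-27)) = 42163 - (2700 - (-31800)*(-1)/27 - 80736 - 102312 - (-24592)*(-1)/27) = 42163 - (2700 - 150*212/27 - 80736 - 102312 - 116*212/27) = 42163 - (2700 - 10600/9 - 80736 - 102312 - 24592/27) = 42163 - 1*(-4925788/27) = 42163 + 4925788/27 = 6064189/27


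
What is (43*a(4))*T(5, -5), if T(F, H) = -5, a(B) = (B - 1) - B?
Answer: 215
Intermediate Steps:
a(B) = -1 (a(B) = (-1 + B) - B = -1)
(43*a(4))*T(5, -5) = (43*(-1))*(-5) = -43*(-5) = 215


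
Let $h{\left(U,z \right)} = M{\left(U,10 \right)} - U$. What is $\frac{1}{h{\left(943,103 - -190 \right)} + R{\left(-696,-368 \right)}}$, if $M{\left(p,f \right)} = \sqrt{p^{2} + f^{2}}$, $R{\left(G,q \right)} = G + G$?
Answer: $- \frac{2335}{4562876} - \frac{\sqrt{889349}}{4562876} \approx -0.00071842$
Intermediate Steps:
$R{\left(G,q \right)} = 2 G$
$M{\left(p,f \right)} = \sqrt{f^{2} + p^{2}}$
$h{\left(U,z \right)} = \sqrt{100 + U^{2}} - U$ ($h{\left(U,z \right)} = \sqrt{10^{2} + U^{2}} - U = \sqrt{100 + U^{2}} - U$)
$\frac{1}{h{\left(943,103 - -190 \right)} + R{\left(-696,-368 \right)}} = \frac{1}{\left(\sqrt{100 + 943^{2}} - 943\right) + 2 \left(-696\right)} = \frac{1}{\left(\sqrt{100 + 889249} - 943\right) - 1392} = \frac{1}{\left(\sqrt{889349} - 943\right) - 1392} = \frac{1}{\left(-943 + \sqrt{889349}\right) - 1392} = \frac{1}{-2335 + \sqrt{889349}}$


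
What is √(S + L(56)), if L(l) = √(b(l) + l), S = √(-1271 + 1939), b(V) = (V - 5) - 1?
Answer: √(√106 + 2*√167) ≈ 6.0118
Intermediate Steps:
b(V) = -6 + V (b(V) = (-5 + V) - 1 = -6 + V)
S = 2*√167 (S = √668 = 2*√167 ≈ 25.846)
L(l) = √(-6 + 2*l) (L(l) = √((-6 + l) + l) = √(-6 + 2*l))
√(S + L(56)) = √(2*√167 + √(-6 + 2*56)) = √(2*√167 + √(-6 + 112)) = √(2*√167 + √106) = √(√106 + 2*√167)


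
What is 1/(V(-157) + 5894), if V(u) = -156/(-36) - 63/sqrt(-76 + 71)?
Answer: 265425/1565600846 - 567*I*sqrt(5)/1565600846 ≈ 0.00016954 - 8.0982e-7*I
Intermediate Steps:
V(u) = 13/3 + 63*I*sqrt(5)/5 (V(u) = -156*(-1/36) - 63*(-I*sqrt(5)/5) = 13/3 - 63*(-I*sqrt(5)/5) = 13/3 - (-63)*I*sqrt(5)/5 = 13/3 + 63*I*sqrt(5)/5)
1/(V(-157) + 5894) = 1/((13/3 + 63*I*sqrt(5)/5) + 5894) = 1/(17695/3 + 63*I*sqrt(5)/5)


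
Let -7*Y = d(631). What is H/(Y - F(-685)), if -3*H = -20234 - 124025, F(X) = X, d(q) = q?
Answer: 1009813/12492 ≈ 80.837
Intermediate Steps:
Y = -631/7 (Y = -1/7*631 = -631/7 ≈ -90.143)
H = 144259/3 (H = -(-20234 - 124025)/3 = -1/3*(-144259) = 144259/3 ≈ 48086.)
H/(Y - F(-685)) = 144259/(3*(-631/7 - 1*(-685))) = 144259/(3*(-631/7 + 685)) = 144259/(3*(4164/7)) = (144259/3)*(7/4164) = 1009813/12492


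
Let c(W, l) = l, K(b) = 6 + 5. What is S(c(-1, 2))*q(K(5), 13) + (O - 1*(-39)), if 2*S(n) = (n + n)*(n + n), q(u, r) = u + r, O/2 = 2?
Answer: 235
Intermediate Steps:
O = 4 (O = 2*2 = 4)
K(b) = 11
q(u, r) = r + u
S(n) = 2*n² (S(n) = ((n + n)*(n + n))/2 = ((2*n)*(2*n))/2 = (4*n²)/2 = 2*n²)
S(c(-1, 2))*q(K(5), 13) + (O - 1*(-39)) = (2*2²)*(13 + 11) + (4 - 1*(-39)) = (2*4)*24 + (4 + 39) = 8*24 + 43 = 192 + 43 = 235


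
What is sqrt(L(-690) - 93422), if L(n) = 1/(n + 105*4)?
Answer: I*sqrt(756718230)/90 ≈ 305.65*I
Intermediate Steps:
L(n) = 1/(420 + n) (L(n) = 1/(n + 420) = 1/(420 + n))
sqrt(L(-690) - 93422) = sqrt(1/(420 - 690) - 93422) = sqrt(1/(-270) - 93422) = sqrt(-1/270 - 93422) = sqrt(-25223941/270) = I*sqrt(756718230)/90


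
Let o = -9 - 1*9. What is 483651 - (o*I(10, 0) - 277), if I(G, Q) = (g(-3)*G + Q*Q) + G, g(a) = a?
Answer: 483568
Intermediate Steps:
I(G, Q) = Q**2 - 2*G (I(G, Q) = (-3*G + Q*Q) + G = (-3*G + Q**2) + G = (Q**2 - 3*G) + G = Q**2 - 2*G)
o = -18 (o = -9 - 9 = -18)
483651 - (o*I(10, 0) - 277) = 483651 - (-18*(0**2 - 2*10) - 277) = 483651 - (-18*(0 - 20) - 277) = 483651 - (-18*(-20) - 277) = 483651 - (360 - 277) = 483651 - 1*83 = 483651 - 83 = 483568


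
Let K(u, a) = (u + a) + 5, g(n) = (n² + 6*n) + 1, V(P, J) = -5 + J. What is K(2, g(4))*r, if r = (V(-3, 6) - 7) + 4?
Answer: -96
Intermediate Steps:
g(n) = 1 + n² + 6*n
r = -2 (r = ((-5 + 6) - 7) + 4 = (1 - 7) + 4 = -6 + 4 = -2)
K(u, a) = 5 + a + u (K(u, a) = (a + u) + 5 = 5 + a + u)
K(2, g(4))*r = (5 + (1 + 4² + 6*4) + 2)*(-2) = (5 + (1 + 16 + 24) + 2)*(-2) = (5 + 41 + 2)*(-2) = 48*(-2) = -96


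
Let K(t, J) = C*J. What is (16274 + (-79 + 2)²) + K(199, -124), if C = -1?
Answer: 22327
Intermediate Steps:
K(t, J) = -J
(16274 + (-79 + 2)²) + K(199, -124) = (16274 + (-79 + 2)²) - 1*(-124) = (16274 + (-77)²) + 124 = (16274 + 5929) + 124 = 22203 + 124 = 22327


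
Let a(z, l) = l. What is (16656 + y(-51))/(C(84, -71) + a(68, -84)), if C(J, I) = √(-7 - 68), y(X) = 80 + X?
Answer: -467180/2377 - 83425*I*√3/7131 ≈ -196.54 - 20.263*I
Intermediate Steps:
C(J, I) = 5*I*√3 (C(J, I) = √(-75) = 5*I*√3)
(16656 + y(-51))/(C(84, -71) + a(68, -84)) = (16656 + (80 - 51))/(5*I*√3 - 84) = (16656 + 29)/(-84 + 5*I*√3) = 16685/(-84 + 5*I*√3)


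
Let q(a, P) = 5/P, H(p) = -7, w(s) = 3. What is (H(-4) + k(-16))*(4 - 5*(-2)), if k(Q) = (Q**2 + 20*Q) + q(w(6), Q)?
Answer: -7987/8 ≈ -998.38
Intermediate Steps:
k(Q) = Q**2 + 5/Q + 20*Q (k(Q) = (Q**2 + 20*Q) + 5/Q = Q**2 + 5/Q + 20*Q)
(H(-4) + k(-16))*(4 - 5*(-2)) = (-7 + (5 + (-16)**2*(20 - 16))/(-16))*(4 - 5*(-2)) = (-7 - (5 + 256*4)/16)*(4 + 10) = (-7 - (5 + 1024)/16)*14 = (-7 - 1/16*1029)*14 = (-7 - 1029/16)*14 = -1141/16*14 = -7987/8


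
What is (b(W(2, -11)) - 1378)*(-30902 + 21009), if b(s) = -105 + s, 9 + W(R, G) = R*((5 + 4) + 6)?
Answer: 14463566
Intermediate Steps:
W(R, G) = -9 + 15*R (W(R, G) = -9 + R*((5 + 4) + 6) = -9 + R*(9 + 6) = -9 + R*15 = -9 + 15*R)
(b(W(2, -11)) - 1378)*(-30902 + 21009) = ((-105 + (-9 + 15*2)) - 1378)*(-30902 + 21009) = ((-105 + (-9 + 30)) - 1378)*(-9893) = ((-105 + 21) - 1378)*(-9893) = (-84 - 1378)*(-9893) = -1462*(-9893) = 14463566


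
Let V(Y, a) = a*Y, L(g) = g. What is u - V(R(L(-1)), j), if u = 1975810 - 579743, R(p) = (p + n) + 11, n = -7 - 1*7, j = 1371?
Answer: 1401551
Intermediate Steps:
n = -14 (n = -7 - 7 = -14)
R(p) = -3 + p (R(p) = (p - 14) + 11 = (-14 + p) + 11 = -3 + p)
V(Y, a) = Y*a
u = 1396067
u - V(R(L(-1)), j) = 1396067 - (-3 - 1)*1371 = 1396067 - (-4)*1371 = 1396067 - 1*(-5484) = 1396067 + 5484 = 1401551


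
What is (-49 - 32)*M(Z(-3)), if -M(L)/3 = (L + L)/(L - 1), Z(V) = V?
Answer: 729/2 ≈ 364.50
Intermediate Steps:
M(L) = -6*L/(-1 + L) (M(L) = -3*(L + L)/(L - 1) = -3*2*L/(-1 + L) = -6*L/(-1 + L))
(-49 - 32)*M(Z(-3)) = (-49 - 32)*(-6*(-3)/(-1 - 3)) = -(-486)*(-3)/(-4) = -(-486)*(-3)*(-1)/4 = -81*(-9/2) = 729/2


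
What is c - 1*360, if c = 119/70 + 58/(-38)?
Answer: -68367/190 ≈ -359.83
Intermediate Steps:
c = 33/190 (c = 119*(1/70) + 58*(-1/38) = 17/10 - 29/19 = 33/190 ≈ 0.17368)
c - 1*360 = 33/190 - 1*360 = 33/190 - 360 = -68367/190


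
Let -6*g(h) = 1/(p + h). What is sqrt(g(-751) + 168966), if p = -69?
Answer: sqrt(1022514646830)/2460 ≈ 411.05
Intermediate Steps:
g(h) = -1/(6*(-69 + h))
sqrt(g(-751) + 168966) = sqrt(-1/(-414 + 6*(-751)) + 168966) = sqrt(-1/(-414 - 4506) + 168966) = sqrt(-1/(-4920) + 168966) = sqrt(-1*(-1/4920) + 168966) = sqrt(1/4920 + 168966) = sqrt(831312721/4920) = sqrt(1022514646830)/2460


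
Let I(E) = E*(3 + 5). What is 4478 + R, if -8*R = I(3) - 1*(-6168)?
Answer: 3704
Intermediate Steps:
I(E) = 8*E (I(E) = E*8 = 8*E)
R = -774 (R = -(8*3 - 1*(-6168))/8 = -(24 + 6168)/8 = -⅛*6192 = -774)
4478 + R = 4478 - 774 = 3704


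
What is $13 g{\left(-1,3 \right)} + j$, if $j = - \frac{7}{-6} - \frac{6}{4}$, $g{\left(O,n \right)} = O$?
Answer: $- \frac{40}{3} \approx -13.333$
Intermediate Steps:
$j = - \frac{1}{3}$ ($j = \left(-7\right) \left(- \frac{1}{6}\right) - \frac{3}{2} = \frac{7}{6} - \frac{3}{2} = - \frac{1}{3} \approx -0.33333$)
$13 g{\left(-1,3 \right)} + j = 13 \left(-1\right) - \frac{1}{3} = -13 - \frac{1}{3} = - \frac{40}{3}$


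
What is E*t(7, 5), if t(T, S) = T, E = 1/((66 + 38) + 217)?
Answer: 7/321 ≈ 0.021807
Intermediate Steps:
E = 1/321 (E = 1/(104 + 217) = 1/321 ≈ 0.0031153)
E*t(7, 5) = (1/321)*7 = 7/321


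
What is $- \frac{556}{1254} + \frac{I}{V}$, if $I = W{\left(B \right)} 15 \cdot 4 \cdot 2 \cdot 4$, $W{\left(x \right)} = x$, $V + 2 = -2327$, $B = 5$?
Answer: $- \frac{2152262}{1460283} \approx -1.4739$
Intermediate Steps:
$V = -2329$ ($V = -2 - 2327 = -2329$)
$I = 2400$ ($I = 5 \cdot 15 \cdot 4 \cdot 2 \cdot 4 = 75 \cdot 8 \cdot 4 = 75 \cdot 32 = 2400$)
$- \frac{556}{1254} + \frac{I}{V} = - \frac{556}{1254} + \frac{2400}{-2329} = \left(-556\right) \frac{1}{1254} + 2400 \left(- \frac{1}{2329}\right) = - \frac{278}{627} - \frac{2400}{2329} = - \frac{2152262}{1460283}$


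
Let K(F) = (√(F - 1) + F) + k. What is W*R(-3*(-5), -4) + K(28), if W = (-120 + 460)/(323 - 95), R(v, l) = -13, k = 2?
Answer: 605/57 + 3*√3 ≈ 15.810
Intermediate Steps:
K(F) = 2 + F + √(-1 + F) (K(F) = (√(F - 1) + F) + 2 = (√(-1 + F) + F) + 2 = (F + √(-1 + F)) + 2 = 2 + F + √(-1 + F))
W = 85/57 (W = 340/228 = 340*(1/228) = 85/57 ≈ 1.4912)
W*R(-3*(-5), -4) + K(28) = (85/57)*(-13) + (2 + 28 + √(-1 + 28)) = -1105/57 + (2 + 28 + √27) = -1105/57 + (2 + 28 + 3*√3) = -1105/57 + (30 + 3*√3) = 605/57 + 3*√3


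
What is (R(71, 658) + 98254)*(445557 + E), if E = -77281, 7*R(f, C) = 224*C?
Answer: 43939009560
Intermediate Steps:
R(f, C) = 32*C (R(f, C) = (224*C)/7 = 32*C)
(R(71, 658) + 98254)*(445557 + E) = (32*658 + 98254)*(445557 - 77281) = (21056 + 98254)*368276 = 119310*368276 = 43939009560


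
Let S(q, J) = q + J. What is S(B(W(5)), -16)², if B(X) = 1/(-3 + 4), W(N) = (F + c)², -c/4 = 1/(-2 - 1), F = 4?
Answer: 225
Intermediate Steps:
c = 4/3 (c = -4/(-2 - 1) = -4/(-3) = -4*(-⅓) = 4/3 ≈ 1.3333)
W(N) = 256/9 (W(N) = (4 + 4/3)² = (16/3)² = 256/9)
B(X) = 1 (B(X) = 1/1 = 1)
S(q, J) = J + q
S(B(W(5)), -16)² = (-16 + 1)² = (-15)² = 225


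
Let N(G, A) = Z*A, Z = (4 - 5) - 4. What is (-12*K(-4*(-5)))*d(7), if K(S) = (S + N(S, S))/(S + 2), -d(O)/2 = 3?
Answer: -2880/11 ≈ -261.82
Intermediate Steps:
Z = -5 (Z = -1 - 4 = -5)
d(O) = -6 (d(O) = -2*3 = -6)
N(G, A) = -5*A
K(S) = -4*S/(2 + S) (K(S) = (S - 5*S)/(S + 2) = (-4*S)/(2 + S) = -4*S/(2 + S))
(-12*K(-4*(-5)))*d(7) = -(-48)*(-4*(-5))/(2 - 4*(-5))*(-6) = -(-48)*20/(2 + 20)*(-6) = -(-48)*20/22*(-6) = -12*(-40/11)*(-6) = (480/11)*(-6) = -2880/11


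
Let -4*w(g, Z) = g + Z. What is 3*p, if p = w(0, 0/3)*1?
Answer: 0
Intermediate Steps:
w(g, Z) = -Z/4 - g/4 (w(g, Z) = -(g + Z)/4 = -(Z + g)/4 = -Z/4 - g/4)
p = 0 (p = (-0/3 - 1/4*0)*1 = (-0/3 + 0)*1 = (-1/4*0 + 0)*1 = (0 + 0)*1 = 0*1 = 0)
3*p = 3*0 = 0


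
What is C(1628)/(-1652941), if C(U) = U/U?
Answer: -1/1652941 ≈ -6.0498e-7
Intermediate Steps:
C(U) = 1
C(1628)/(-1652941) = 1/(-1652941) = 1*(-1/1652941) = -1/1652941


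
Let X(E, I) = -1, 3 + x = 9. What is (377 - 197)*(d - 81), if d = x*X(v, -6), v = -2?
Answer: -15660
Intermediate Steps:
x = 6 (x = -3 + 9 = 6)
d = -6 (d = 6*(-1) = -6)
(377 - 197)*(d - 81) = (377 - 197)*(-6 - 81) = 180*(-87) = -15660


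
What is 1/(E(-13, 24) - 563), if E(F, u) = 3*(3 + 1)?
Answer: -1/551 ≈ -0.0018149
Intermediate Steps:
E(F, u) = 12 (E(F, u) = 3*4 = 12)
1/(E(-13, 24) - 563) = 1/(12 - 563) = 1/(-551) = -1/551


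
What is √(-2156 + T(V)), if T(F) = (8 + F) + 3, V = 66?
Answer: 3*I*√231 ≈ 45.596*I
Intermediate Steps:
T(F) = 11 + F
√(-2156 + T(V)) = √(-2156 + (11 + 66)) = √(-2156 + 77) = √(-2079) = 3*I*√231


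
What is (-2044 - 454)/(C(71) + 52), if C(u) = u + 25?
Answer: -1249/74 ≈ -16.878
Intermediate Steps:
C(u) = 25 + u
(-2044 - 454)/(C(71) + 52) = (-2044 - 454)/((25 + 71) + 52) = -2498/(96 + 52) = -2498/148 = -2498*1/148 = -1249/74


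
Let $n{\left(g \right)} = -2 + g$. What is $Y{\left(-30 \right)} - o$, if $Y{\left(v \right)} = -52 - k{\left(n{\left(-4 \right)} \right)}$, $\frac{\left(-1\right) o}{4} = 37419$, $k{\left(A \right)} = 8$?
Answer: $149616$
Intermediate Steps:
$o = -149676$ ($o = \left(-4\right) 37419 = -149676$)
$Y{\left(v \right)} = -60$ ($Y{\left(v \right)} = -52 - 8 = -60$)
$Y{\left(-30 \right)} - o = -60 - -149676 = -60 + 149676 = 149616$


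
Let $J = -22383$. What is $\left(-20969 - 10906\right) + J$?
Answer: $-54258$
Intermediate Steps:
$\left(-20969 - 10906\right) + J = \left(-20969 - 10906\right) - 22383 = -31875 - 22383 = -54258$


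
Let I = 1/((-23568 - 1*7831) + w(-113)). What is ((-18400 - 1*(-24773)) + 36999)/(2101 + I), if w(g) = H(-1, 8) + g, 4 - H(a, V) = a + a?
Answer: 1366478232/66194105 ≈ 20.643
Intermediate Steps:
H(a, V) = 4 - 2*a (H(a, V) = 4 - (a + a) = 4 - 2*a)
w(g) = 6 + g (w(g) = (4 - 2*(-1)) + g = (4 + 2) + g = 6 + g)
I = -1/31506 (I = 1/((-23568 - 1*7831) + (6 - 113)) = 1/((-23568 - 7831) - 107) = 1/(-31399 - 107) = 1/(-31506) = -1/31506 ≈ -3.1740e-5)
((-18400 - 1*(-24773)) + 36999)/(2101 + I) = ((-18400 - 1*(-24773)) + 36999)/(2101 - 1/31506) = ((-18400 + 24773) + 36999)/(66194105/31506) = (6373 + 36999)*(31506/66194105) = 43372*(31506/66194105) = 1366478232/66194105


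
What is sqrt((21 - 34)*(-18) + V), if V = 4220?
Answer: sqrt(4454) ≈ 66.738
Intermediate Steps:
sqrt((21 - 34)*(-18) + V) = sqrt((21 - 34)*(-18) + 4220) = sqrt(-13*(-18) + 4220) = sqrt(234 + 4220) = sqrt(4454)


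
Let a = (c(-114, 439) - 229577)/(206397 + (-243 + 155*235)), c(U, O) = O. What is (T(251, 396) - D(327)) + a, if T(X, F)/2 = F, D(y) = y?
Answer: 112570097/242579 ≈ 464.06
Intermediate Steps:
T(X, F) = 2*F
a = -229138/242579 (a = (439 - 229577)/(206397 + (-243 + 155*235)) = -229138/(206397 + (-243 + 36425)) = -229138/(206397 + 36182) = -229138/242579 ≈ -0.94459)
(T(251, 396) - D(327)) + a = (2*396 - 1*327) - 229138/242579 = (792 - 327) - 229138/242579 = 465 - 229138/242579 = 112570097/242579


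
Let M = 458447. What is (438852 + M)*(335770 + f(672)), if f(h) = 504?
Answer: 301738323926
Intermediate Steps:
(438852 + M)*(335770 + f(672)) = (438852 + 458447)*(335770 + 504) = 897299*336274 = 301738323926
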